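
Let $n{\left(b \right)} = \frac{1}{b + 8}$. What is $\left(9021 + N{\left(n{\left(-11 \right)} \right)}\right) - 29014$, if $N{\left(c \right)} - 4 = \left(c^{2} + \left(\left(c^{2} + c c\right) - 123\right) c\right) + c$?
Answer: $- \frac{538604}{27} \approx -19948.0$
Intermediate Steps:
$n{\left(b \right)} = \frac{1}{8 + b}$
$N{\left(c \right)} = 4 + c + c^{2} + c \left(-123 + 2 c^{2}\right)$ ($N{\left(c \right)} = 4 + \left(\left(c^{2} + \left(\left(c^{2} + c c\right) - 123\right) c\right) + c\right) = 4 + \left(\left(c^{2} + \left(\left(c^{2} + c^{2}\right) - 123\right) c\right) + c\right) = 4 + \left(\left(c^{2} + \left(2 c^{2} - 123\right) c\right) + c\right) = 4 + \left(\left(c^{2} + \left(-123 + 2 c^{2}\right) c\right) + c\right) = 4 + \left(\left(c^{2} + c \left(-123 + 2 c^{2}\right)\right) + c\right) = 4 + \left(c + c^{2} + c \left(-123 + 2 c^{2}\right)\right) = 4 + c + c^{2} + c \left(-123 + 2 c^{2}\right)$)
$\left(9021 + N{\left(n{\left(-11 \right)} \right)}\right) - 29014 = \left(9021 + \left(4 + \left(\frac{1}{8 - 11}\right)^{2} - \frac{122}{8 - 11} + 2 \left(\frac{1}{8 - 11}\right)^{3}\right)\right) - 29014 = \left(9021 + \left(4 + \left(\frac{1}{-3}\right)^{2} - \frac{122}{-3} + 2 \left(\frac{1}{-3}\right)^{3}\right)\right) - 29014 = \left(9021 + \left(4 + \left(- \frac{1}{3}\right)^{2} - - \frac{122}{3} + 2 \left(- \frac{1}{3}\right)^{3}\right)\right) - 29014 = \left(9021 + \left(4 + \frac{1}{9} + \frac{122}{3} + 2 \left(- \frac{1}{27}\right)\right)\right) - 29014 = \left(9021 + \left(4 + \frac{1}{9} + \frac{122}{3} - \frac{2}{27}\right)\right) - 29014 = \left(9021 + \frac{1207}{27}\right) - 29014 = \frac{244774}{27} - 29014 = - \frac{538604}{27}$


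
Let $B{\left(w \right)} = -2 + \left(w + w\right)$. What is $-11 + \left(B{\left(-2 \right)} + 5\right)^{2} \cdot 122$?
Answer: $111$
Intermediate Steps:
$B{\left(w \right)} = -2 + 2 w$
$-11 + \left(B{\left(-2 \right)} + 5\right)^{2} \cdot 122 = -11 + \left(\left(-2 + 2 \left(-2\right)\right) + 5\right)^{2} \cdot 122 = -11 + \left(\left(-2 - 4\right) + 5\right)^{2} \cdot 122 = -11 + \left(-6 + 5\right)^{2} \cdot 122 = -11 + \left(-1\right)^{2} \cdot 122 = -11 + 1 \cdot 122 = -11 + 122 = 111$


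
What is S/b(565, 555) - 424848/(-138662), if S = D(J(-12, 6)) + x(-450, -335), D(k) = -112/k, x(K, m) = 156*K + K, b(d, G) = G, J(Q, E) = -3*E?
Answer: -43019175934/346308345 ≈ -124.22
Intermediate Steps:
x(K, m) = 157*K
S = -635794/9 (S = -112/((-3*6)) + 157*(-450) = -112/(-18) - 70650 = -112*(-1/18) - 70650 = 56/9 - 70650 = -635794/9 ≈ -70644.)
S/b(565, 555) - 424848/(-138662) = -635794/9/555 - 424848/(-138662) = -635794/9*1/555 - 424848*(-1/138662) = -635794/4995 + 212424/69331 = -43019175934/346308345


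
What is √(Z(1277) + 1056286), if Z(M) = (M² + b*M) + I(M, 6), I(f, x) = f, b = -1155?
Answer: √1213357 ≈ 1101.5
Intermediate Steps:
Z(M) = M² - 1154*M (Z(M) = (M² - 1155*M) + M = M² - 1154*M)
√(Z(1277) + 1056286) = √(1277*(-1154 + 1277) + 1056286) = √(1277*123 + 1056286) = √(157071 + 1056286) = √1213357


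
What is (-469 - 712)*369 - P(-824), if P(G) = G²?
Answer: -1114765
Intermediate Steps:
(-469 - 712)*369 - P(-824) = (-469 - 712)*369 - 1*(-824)² = -1181*369 - 1*678976 = -435789 - 678976 = -1114765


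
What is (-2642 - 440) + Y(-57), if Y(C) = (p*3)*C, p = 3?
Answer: -3595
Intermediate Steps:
Y(C) = 9*C (Y(C) = (3*3)*C = 9*C)
(-2642 - 440) + Y(-57) = (-2642 - 440) + 9*(-57) = -3082 - 513 = -3595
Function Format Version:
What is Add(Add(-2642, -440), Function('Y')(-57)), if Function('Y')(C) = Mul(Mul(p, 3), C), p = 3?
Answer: -3595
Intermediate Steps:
Function('Y')(C) = Mul(9, C) (Function('Y')(C) = Mul(Mul(3, 3), C) = Mul(9, C))
Add(Add(-2642, -440), Function('Y')(-57)) = Add(Add(-2642, -440), Mul(9, -57)) = Add(-3082, -513) = -3595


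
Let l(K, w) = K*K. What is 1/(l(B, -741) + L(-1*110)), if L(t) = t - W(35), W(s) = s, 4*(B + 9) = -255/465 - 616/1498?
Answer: -176039824/10496240455 ≈ -0.016772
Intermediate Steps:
B = -122595/13268 (B = -9 + (-255/465 - 616/1498)/4 = -9 + (-255*1/465 - 616*1/1498)/4 = -9 + (-17/31 - 44/107)/4 = -9 + (1/4)*(-3183/3317) = -9 - 3183/13268 = -122595/13268 ≈ -9.2399)
L(t) = -35 + t (L(t) = t - 1*35 = t - 35 = -35 + t)
l(K, w) = K**2
1/(l(B, -741) + L(-1*110)) = 1/((-122595/13268)**2 + (-35 - 1*110)) = 1/(15029534025/176039824 + (-35 - 110)) = 1/(15029534025/176039824 - 145) = 1/(-10496240455/176039824) = -176039824/10496240455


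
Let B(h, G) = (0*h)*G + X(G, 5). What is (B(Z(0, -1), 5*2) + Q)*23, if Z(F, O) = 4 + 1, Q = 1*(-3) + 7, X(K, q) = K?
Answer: 322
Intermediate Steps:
Q = 4 (Q = -3 + 7 = 4)
Z(F, O) = 5
B(h, G) = G (B(h, G) = (0*h)*G + G = 0*G + G = 0 + G = G)
(B(Z(0, -1), 5*2) + Q)*23 = (5*2 + 4)*23 = (10 + 4)*23 = 14*23 = 322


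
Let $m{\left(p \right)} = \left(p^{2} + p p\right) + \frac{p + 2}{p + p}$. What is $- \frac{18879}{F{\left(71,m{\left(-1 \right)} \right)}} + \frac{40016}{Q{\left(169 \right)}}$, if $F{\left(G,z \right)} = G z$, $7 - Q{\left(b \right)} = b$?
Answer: $- \frac{2440034}{5751} \approx -424.28$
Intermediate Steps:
$m{\left(p \right)} = 2 p^{2} + \frac{2 + p}{2 p}$ ($m{\left(p \right)} = \left(p^{2} + p^{2}\right) + \frac{2 + p}{2 p} = 2 p^{2} + \left(2 + p\right) \frac{1}{2 p} = 2 p^{2} + \frac{2 + p}{2 p}$)
$Q{\left(b \right)} = 7 - b$
$- \frac{18879}{F{\left(71,m{\left(-1 \right)} \right)}} + \frac{40016}{Q{\left(169 \right)}} = - \frac{18879}{71 \frac{2 - 1 + 4 \left(-1\right)^{3}}{2 \left(-1\right)}} + \frac{40016}{7 - 169} = - \frac{18879}{71 \cdot \frac{1}{2} \left(-1\right) \left(2 - 1 + 4 \left(-1\right)\right)} + \frac{40016}{7 - 169} = - \frac{18879}{71 \cdot \frac{1}{2} \left(-1\right) \left(2 - 1 - 4\right)} + \frac{40016}{-162} = - \frac{18879}{71 \cdot \frac{1}{2} \left(-1\right) \left(-3\right)} + 40016 \left(- \frac{1}{162}\right) = - \frac{18879}{71 \cdot \frac{3}{2}} - \frac{20008}{81} = - \frac{18879}{\frac{213}{2}} - \frac{20008}{81} = \left(-18879\right) \frac{2}{213} - \frac{20008}{81} = - \frac{12586}{71} - \frac{20008}{81} = - \frac{2440034}{5751}$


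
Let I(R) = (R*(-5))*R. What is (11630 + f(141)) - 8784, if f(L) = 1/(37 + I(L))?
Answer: 282801327/99368 ≈ 2846.0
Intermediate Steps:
I(R) = -5*R² (I(R) = (-5*R)*R = -5*R²)
f(L) = 1/(37 - 5*L²)
(11630 + f(141)) - 8784 = (11630 - 1/(-37 + 5*141²)) - 8784 = (11630 - 1/(-37 + 5*19881)) - 8784 = (11630 - 1/(-37 + 99405)) - 8784 = (11630 - 1/99368) - 8784 = 1155649839/99368 - 8784 = 282801327/99368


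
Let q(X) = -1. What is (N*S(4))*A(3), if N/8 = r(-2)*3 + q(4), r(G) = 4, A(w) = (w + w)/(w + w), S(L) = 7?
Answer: 616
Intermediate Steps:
A(w) = 1 (A(w) = (2*w)/((2*w)) = (2*w)*(1/(2*w)) = 1)
N = 88 (N = 8*(4*3 - 1) = 8*(12 - 1) = 8*11 = 88)
(N*S(4))*A(3) = (88*7)*1 = 616*1 = 616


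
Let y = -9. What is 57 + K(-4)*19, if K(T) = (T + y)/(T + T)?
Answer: 703/8 ≈ 87.875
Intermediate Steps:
K(T) = (-9 + T)/(2*T) (K(T) = (T - 9)/(T + T) = (-9 + T)/((2*T)) = (-9 + T)*(1/(2*T)) = (-9 + T)/(2*T))
57 + K(-4)*19 = 57 + ((½)*(-9 - 4)/(-4))*19 = 57 + ((½)*(-¼)*(-13))*19 = 57 + (13/8)*19 = 57 + 247/8 = 703/8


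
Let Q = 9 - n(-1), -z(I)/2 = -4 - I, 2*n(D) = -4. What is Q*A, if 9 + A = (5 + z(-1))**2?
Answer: 1232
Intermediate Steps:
n(D) = -2 (n(D) = (1/2)*(-4) = -2)
z(I) = 8 + 2*I (z(I) = -2*(-4 - I) = 8 + 2*I)
Q = 11 (Q = 9 - 1*(-2) = 9 + 2 = 11)
A = 112 (A = -9 + (5 + (8 + 2*(-1)))**2 = -9 + (5 + (8 - 2))**2 = -9 + (5 + 6)**2 = -9 + 11**2 = -9 + 121 = 112)
Q*A = 11*112 = 1232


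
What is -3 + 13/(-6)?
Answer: -31/6 ≈ -5.1667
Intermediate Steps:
-3 + 13/(-6) = -3 - 1/6*13 = -3 - 13/6 = -31/6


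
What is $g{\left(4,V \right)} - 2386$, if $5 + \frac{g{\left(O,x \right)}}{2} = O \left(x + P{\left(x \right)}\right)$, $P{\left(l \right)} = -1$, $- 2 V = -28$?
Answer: $-2292$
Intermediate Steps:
$V = 14$ ($V = \left(- \frac{1}{2}\right) \left(-28\right) = 14$)
$g{\left(O,x \right)} = -10 + 2 O \left(-1 + x\right)$ ($g{\left(O,x \right)} = -10 + 2 O \left(x - 1\right) = -10 + 2 O \left(-1 + x\right)$)
$g{\left(4,V \right)} - 2386 = \left(-10 - 8 + 2 \cdot 4 \cdot 14\right) - 2386 = \left(-10 - 8 + 112\right) - 2386 = 94 - 2386 = -2292$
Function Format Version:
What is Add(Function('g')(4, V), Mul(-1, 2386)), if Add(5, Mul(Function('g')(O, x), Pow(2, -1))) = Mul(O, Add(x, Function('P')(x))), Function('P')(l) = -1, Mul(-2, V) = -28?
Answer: -2292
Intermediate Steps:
V = 14 (V = Mul(Rational(-1, 2), -28) = 14)
Function('g')(O, x) = Add(-10, Mul(2, O, Add(-1, x))) (Function('g')(O, x) = Add(-10, Mul(2, Mul(O, Add(x, -1)))) = Add(-10, Mul(2, Mul(O, Add(-1, x)))) = Add(-10, Mul(2, O, Add(-1, x))))
Add(Function('g')(4, V), Mul(-1, 2386)) = Add(Add(-10, Mul(-2, 4), Mul(2, 4, 14)), Mul(-1, 2386)) = Add(Add(-10, -8, 112), -2386) = Add(94, -2386) = -2292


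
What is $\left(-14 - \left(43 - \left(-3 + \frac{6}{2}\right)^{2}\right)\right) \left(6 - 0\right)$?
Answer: $-342$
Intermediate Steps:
$\left(-14 - \left(43 - \left(-3 + \frac{6}{2}\right)^{2}\right)\right) \left(6 - 0\right) = \left(-14 - \left(43 - \left(-3 + 6 \cdot \frac{1}{2}\right)^{2}\right)\right) \left(6 + 0\right) = \left(-14 - \left(43 - \left(-3 + 3\right)^{2}\right)\right) 6 = \left(-14 - \left(43 - 0^{2}\right)\right) 6 = \left(-14 + \left(-43 + 0\right)\right) 6 = \left(-14 - 43\right) 6 = \left(-57\right) 6 = -342$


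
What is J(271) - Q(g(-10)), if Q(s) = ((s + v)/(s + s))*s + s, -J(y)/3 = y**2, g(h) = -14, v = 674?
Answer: -220639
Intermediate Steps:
J(y) = -3*y**2
Q(s) = 337 + 3*s/2 (Q(s) = ((s + 674)/(s + s))*s + s = ((674 + s)/((2*s)))*s + s = ((674 + s)*(1/(2*s)))*s + s = ((674 + s)/(2*s))*s + s = (337 + s/2) + s = 337 + 3*s/2)
J(271) - Q(g(-10)) = -3*271**2 - (337 + (3/2)*(-14)) = -3*73441 - (337 - 21) = -220323 - 1*316 = -220323 - 316 = -220639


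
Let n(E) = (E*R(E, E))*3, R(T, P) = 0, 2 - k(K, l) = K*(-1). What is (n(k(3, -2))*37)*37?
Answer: 0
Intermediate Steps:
k(K, l) = 2 + K (k(K, l) = 2 - K*(-1) = 2 - (-1)*K = 2 + K)
n(E) = 0 (n(E) = (E*0)*3 = 0*3 = 0)
(n(k(3, -2))*37)*37 = (0*37)*37 = 0*37 = 0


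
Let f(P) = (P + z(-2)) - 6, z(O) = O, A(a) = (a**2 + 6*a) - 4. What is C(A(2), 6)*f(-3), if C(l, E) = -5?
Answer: 55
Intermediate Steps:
A(a) = -4 + a**2 + 6*a
f(P) = -8 + P (f(P) = (P - 2) - 6 = (-2 + P) - 6 = -8 + P)
C(A(2), 6)*f(-3) = -5*(-8 - 3) = -5*(-11) = 55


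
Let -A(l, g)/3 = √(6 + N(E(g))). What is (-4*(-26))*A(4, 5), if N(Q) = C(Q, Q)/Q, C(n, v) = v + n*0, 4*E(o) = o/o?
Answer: -312*√7 ≈ -825.47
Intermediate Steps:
E(o) = ¼ (E(o) = (o/o)/4 = (¼)*1 = ¼)
C(n, v) = v (C(n, v) = v + 0 = v)
N(Q) = 1 (N(Q) = Q/Q = 1)
A(l, g) = -3*√7 (A(l, g) = -3*√(6 + 1) = -3*√7)
(-4*(-26))*A(4, 5) = (-4*(-26))*(-3*√7) = 104*(-3*√7) = -312*√7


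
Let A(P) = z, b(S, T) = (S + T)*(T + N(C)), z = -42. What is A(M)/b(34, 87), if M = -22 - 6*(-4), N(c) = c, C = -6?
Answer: -14/3267 ≈ -0.0042853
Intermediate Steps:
M = 2 (M = -22 - 1*(-24) = -22 + 24 = 2)
b(S, T) = (-6 + T)*(S + T) (b(S, T) = (S + T)*(T - 6) = (S + T)*(-6 + T) = (-6 + T)*(S + T))
A(P) = -42
A(M)/b(34, 87) = -42/(87**2 - 6*34 - 6*87 + 34*87) = -42/(7569 - 204 - 522 + 2958) = -42/9801 = -42*1/9801 = -14/3267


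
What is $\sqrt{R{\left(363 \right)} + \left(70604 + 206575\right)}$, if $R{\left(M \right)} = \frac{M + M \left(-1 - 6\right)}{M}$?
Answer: $3 \sqrt{30797} \approx 526.47$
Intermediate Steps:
$R{\left(M \right)} = -6$ ($R{\left(M \right)} = \frac{M + M \left(-1 - 6\right)}{M} = \frac{M + M \left(-7\right)}{M} = \frac{M - 7 M}{M} = \frac{\left(-6\right) M}{M} = -6$)
$\sqrt{R{\left(363 \right)} + \left(70604 + 206575\right)} = \sqrt{-6 + \left(70604 + 206575\right)} = \sqrt{-6 + 277179} = \sqrt{277173} = 3 \sqrt{30797}$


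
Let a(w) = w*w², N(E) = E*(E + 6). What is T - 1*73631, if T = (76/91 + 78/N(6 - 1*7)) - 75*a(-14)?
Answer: 60130177/455 ≈ 1.3215e+5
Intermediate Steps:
N(E) = E*(6 + E)
a(w) = w³
T = 93632282/455 (T = (76/91 + 78/(((6 - 1*7)*(6 + (6 - 1*7))))) - 75*(-14)³ = (76*(1/91) + 78/(((6 - 7)*(6 + (6 - 7))))) - 75*(-2744) = (76/91 + 78/((-(6 - 1)))) + 205800 = (76/91 + 78/((-1*5))) + 205800 = (76/91 + 78/(-5)) + 205800 = (76/91 + 78*(-⅕)) + 205800 = (76/91 - 78/5) + 205800 = -6718/455 + 205800 = 93632282/455 ≈ 2.0579e+5)
T - 1*73631 = 93632282/455 - 1*73631 = 93632282/455 - 73631 = 60130177/455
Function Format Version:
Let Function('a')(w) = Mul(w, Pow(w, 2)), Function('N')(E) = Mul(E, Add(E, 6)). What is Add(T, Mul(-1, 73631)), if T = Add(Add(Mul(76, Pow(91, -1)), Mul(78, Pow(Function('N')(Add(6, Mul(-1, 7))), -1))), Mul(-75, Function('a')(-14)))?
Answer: Rational(60130177, 455) ≈ 1.3215e+5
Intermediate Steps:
Function('N')(E) = Mul(E, Add(6, E))
Function('a')(w) = Pow(w, 3)
T = Rational(93632282, 455) (T = Add(Add(Mul(76, Pow(91, -1)), Mul(78, Pow(Mul(Add(6, Mul(-1, 7)), Add(6, Add(6, Mul(-1, 7)))), -1))), Mul(-75, Pow(-14, 3))) = Add(Add(Mul(76, Rational(1, 91)), Mul(78, Pow(Mul(Add(6, -7), Add(6, Add(6, -7))), -1))), Mul(-75, -2744)) = Add(Add(Rational(76, 91), Mul(78, Pow(Mul(-1, Add(6, -1)), -1))), 205800) = Add(Add(Rational(76, 91), Mul(78, Pow(Mul(-1, 5), -1))), 205800) = Add(Add(Rational(76, 91), Mul(78, Pow(-5, -1))), 205800) = Add(Add(Rational(76, 91), Mul(78, Rational(-1, 5))), 205800) = Add(Add(Rational(76, 91), Rational(-78, 5)), 205800) = Add(Rational(-6718, 455), 205800) = Rational(93632282, 455) ≈ 2.0579e+5)
Add(T, Mul(-1, 73631)) = Add(Rational(93632282, 455), Mul(-1, 73631)) = Add(Rational(93632282, 455), -73631) = Rational(60130177, 455)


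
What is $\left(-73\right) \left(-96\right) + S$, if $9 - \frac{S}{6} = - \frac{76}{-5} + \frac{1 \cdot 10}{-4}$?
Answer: $\frac{34929}{5} \approx 6985.8$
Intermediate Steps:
$S = - \frac{111}{5}$ ($S = 54 - 6 \left(- \frac{76}{-5} + \frac{1 \cdot 10}{-4}\right) = 54 - 6 \left(\left(-76\right) \left(- \frac{1}{5}\right) + 10 \left(- \frac{1}{4}\right)\right) = 54 - 6 \left(\frac{76}{5} - \frac{5}{2}\right) = 54 - \frac{381}{5} = - \frac{111}{5} \approx -22.2$)
$\left(-73\right) \left(-96\right) + S = \left(-73\right) \left(-96\right) - \frac{111}{5} = 7008 - \frac{111}{5} = \frac{34929}{5}$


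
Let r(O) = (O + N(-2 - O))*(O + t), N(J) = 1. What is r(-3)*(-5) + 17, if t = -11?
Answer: -123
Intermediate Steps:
r(O) = (1 + O)*(-11 + O) (r(O) = (O + 1)*(O - 11) = (1 + O)*(-11 + O))
r(-3)*(-5) + 17 = (-11 + (-3)² - 10*(-3))*(-5) + 17 = (-11 + 9 + 30)*(-5) + 17 = 28*(-5) + 17 = -140 + 17 = -123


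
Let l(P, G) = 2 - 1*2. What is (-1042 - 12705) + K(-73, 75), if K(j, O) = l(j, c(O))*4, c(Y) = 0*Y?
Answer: -13747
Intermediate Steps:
c(Y) = 0
l(P, G) = 0 (l(P, G) = 2 - 2 = 0)
K(j, O) = 0 (K(j, O) = 0*4 = 0)
(-1042 - 12705) + K(-73, 75) = (-1042 - 12705) + 0 = -13747 + 0 = -13747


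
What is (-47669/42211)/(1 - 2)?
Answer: 47669/42211 ≈ 1.1293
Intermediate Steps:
(-47669/42211)/(1 - 2) = -47669*1/42211/(-1) = -47669/42211*(-1) = 47669/42211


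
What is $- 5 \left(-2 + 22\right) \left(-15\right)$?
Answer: $1500$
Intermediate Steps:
$- 5 \left(-2 + 22\right) \left(-15\right) = \left(-5\right) 20 \left(-15\right) = \left(-100\right) \left(-15\right) = 1500$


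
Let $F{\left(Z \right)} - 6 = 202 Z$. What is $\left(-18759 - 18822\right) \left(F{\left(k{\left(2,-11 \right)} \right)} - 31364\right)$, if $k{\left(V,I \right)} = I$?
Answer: $1261969980$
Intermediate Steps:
$F{\left(Z \right)} = 6 + 202 Z$
$\left(-18759 - 18822\right) \left(F{\left(k{\left(2,-11 \right)} \right)} - 31364\right) = \left(-18759 - 18822\right) \left(\left(6 + 202 \left(-11\right)\right) - 31364\right) = - 37581 \left(\left(6 - 2222\right) - 31364\right) = - 37581 \left(-2216 - 31364\right) = \left(-37581\right) \left(-33580\right) = 1261969980$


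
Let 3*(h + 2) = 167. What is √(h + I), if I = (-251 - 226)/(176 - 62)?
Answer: √643074/114 ≈ 7.0344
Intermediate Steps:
h = 161/3 (h = -2 + (⅓)*167 = -2 + 167/3 = 161/3 ≈ 53.667)
I = -159/38 (I = -477/114 = -477*1/114 = -159/38 ≈ -4.1842)
√(h + I) = √(161/3 - 159/38) = √(5641/114) = √643074/114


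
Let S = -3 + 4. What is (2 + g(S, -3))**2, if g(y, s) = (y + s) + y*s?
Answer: 9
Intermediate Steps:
S = 1
g(y, s) = s + y + s*y (g(y, s) = (s + y) + s*y = s + y + s*y)
(2 + g(S, -3))**2 = (2 + (-3 + 1 - 3*1))**2 = (2 + (-3 + 1 - 3))**2 = (2 - 5)**2 = (-3)**2 = 9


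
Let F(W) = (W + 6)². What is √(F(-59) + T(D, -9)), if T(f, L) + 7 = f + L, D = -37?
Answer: 2*√689 ≈ 52.498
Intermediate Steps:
F(W) = (6 + W)²
T(f, L) = -7 + L + f (T(f, L) = -7 + (f + L) = -7 + (L + f) = -7 + L + f)
√(F(-59) + T(D, -9)) = √((6 - 59)² + (-7 - 9 - 37)) = √((-53)² - 53) = √(2809 - 53) = √2756 = 2*√689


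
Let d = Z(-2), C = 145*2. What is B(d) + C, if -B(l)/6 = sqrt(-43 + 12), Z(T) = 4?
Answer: 290 - 6*I*sqrt(31) ≈ 290.0 - 33.407*I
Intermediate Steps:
C = 290
d = 4
B(l) = -6*I*sqrt(31) (B(l) = -6*sqrt(-43 + 12) = -6*I*sqrt(31))
B(d) + C = -6*I*sqrt(31) + 290 = 290 - 6*I*sqrt(31)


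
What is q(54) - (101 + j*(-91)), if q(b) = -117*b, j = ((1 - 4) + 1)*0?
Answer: -6419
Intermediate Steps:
j = 0 (j = (-3 + 1)*0 = -2*0 = 0)
q(54) - (101 + j*(-91)) = -117*54 - (101 + 0*(-91)) = -6318 - (101 + 0) = -6318 - 1*101 = -6318 - 101 = -6419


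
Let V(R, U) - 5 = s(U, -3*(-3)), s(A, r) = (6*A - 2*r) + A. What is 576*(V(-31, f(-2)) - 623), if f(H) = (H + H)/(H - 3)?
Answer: -1815552/5 ≈ -3.6311e+5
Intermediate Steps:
f(H) = 2*H/(-3 + H) (f(H) = (2*H)/(-3 + H) = 2*H/(-3 + H))
s(A, r) = -2*r + 7*A (s(A, r) = (-2*r + 6*A) + A = -2*r + 7*A)
V(R, U) = -13 + 7*U (V(R, U) = 5 + (-(-6)*(-3) + 7*U) = 5 + (-2*9 + 7*U) = 5 + (-18 + 7*U) = -13 + 7*U)
576*(V(-31, f(-2)) - 623) = 576*((-13 + 7*(2*(-2)/(-3 - 2))) - 623) = 576*((-13 + 7*(2*(-2)/(-5))) - 623) = 576*((-13 + 7*(2*(-2)*(-1/5))) - 623) = 576*((-13 + 7*(4/5)) - 623) = 576*((-13 + 28/5) - 623) = 576*(-37/5 - 623) = 576*(-3152/5) = -1815552/5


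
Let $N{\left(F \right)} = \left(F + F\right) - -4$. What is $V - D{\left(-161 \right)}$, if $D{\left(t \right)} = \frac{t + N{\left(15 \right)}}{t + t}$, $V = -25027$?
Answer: $- \frac{8058821}{322} \approx -25027.0$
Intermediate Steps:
$N{\left(F \right)} = 4 + 2 F$ ($N{\left(F \right)} = 2 F + 4 = 4 + 2 F$)
$D{\left(t \right)} = \frac{34 + t}{2 t}$ ($D{\left(t \right)} = \frac{t + \left(4 + 2 \cdot 15\right)}{t + t} = \frac{t + \left(4 + 30\right)}{2 t} = \left(t + 34\right) \frac{1}{2 t} = \left(34 + t\right) \frac{1}{2 t} = \frac{34 + t}{2 t}$)
$V - D{\left(-161 \right)} = -25027 - \frac{34 - 161}{2 \left(-161\right)} = -25027 - \frac{1}{2} \left(- \frac{1}{161}\right) \left(-127\right) = -25027 - \frac{127}{322} = - \frac{8058821}{322}$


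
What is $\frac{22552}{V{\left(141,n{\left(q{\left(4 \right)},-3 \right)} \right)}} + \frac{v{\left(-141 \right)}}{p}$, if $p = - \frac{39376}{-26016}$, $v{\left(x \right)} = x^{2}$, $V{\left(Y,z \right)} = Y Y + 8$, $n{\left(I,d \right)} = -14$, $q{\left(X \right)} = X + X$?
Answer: $\frac{642997378306}{48946829} \approx 13137.0$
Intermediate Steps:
$q{\left(X \right)} = 2 X$
$V{\left(Y,z \right)} = 8 + Y^{2}$ ($V{\left(Y,z \right)} = Y^{2} + 8 = 8 + Y^{2}$)
$p = \frac{2461}{1626}$ ($p = \left(-39376\right) \left(- \frac{1}{26016}\right) = \frac{2461}{1626} \approx 1.5135$)
$\frac{22552}{V{\left(141,n{\left(q{\left(4 \right)},-3 \right)} \right)}} + \frac{v{\left(-141 \right)}}{p} = \frac{22552}{8 + 141^{2}} + \frac{\left(-141\right)^{2}}{\frac{2461}{1626}} = \frac{22552}{8 + 19881} + 19881 \cdot \frac{1626}{2461} = \frac{22552}{19889} + \frac{32326506}{2461} = \frac{642997378306}{48946829}$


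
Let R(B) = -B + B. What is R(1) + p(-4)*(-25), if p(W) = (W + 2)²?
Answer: -100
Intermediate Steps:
p(W) = (2 + W)²
R(B) = 0
R(1) + p(-4)*(-25) = 0 + (2 - 4)²*(-25) = 0 + (-2)²*(-25) = 0 + 4*(-25) = 0 - 100 = -100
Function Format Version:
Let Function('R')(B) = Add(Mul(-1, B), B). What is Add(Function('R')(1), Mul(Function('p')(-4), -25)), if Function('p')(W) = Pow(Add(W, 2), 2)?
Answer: -100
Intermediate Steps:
Function('p')(W) = Pow(Add(2, W), 2)
Function('R')(B) = 0
Add(Function('R')(1), Mul(Function('p')(-4), -25)) = Add(0, Mul(Pow(Add(2, -4), 2), -25)) = Add(0, Mul(Pow(-2, 2), -25)) = Add(0, Mul(4, -25)) = Add(0, -100) = -100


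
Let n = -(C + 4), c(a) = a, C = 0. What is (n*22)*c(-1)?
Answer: 88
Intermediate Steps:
n = -4 (n = -(0 + 4) = -1*4 = -4)
(n*22)*c(-1) = -4*22*(-1) = -88*(-1) = 88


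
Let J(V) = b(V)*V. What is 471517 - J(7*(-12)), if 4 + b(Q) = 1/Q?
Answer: 471180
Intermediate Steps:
b(Q) = -4 + 1/Q
J(V) = V*(-4 + 1/V) (J(V) = (-4 + 1/V)*V = V*(-4 + 1/V))
471517 - J(7*(-12)) = 471517 - (1 - 28*(-12)) = 471517 - (1 - 4*(-84)) = 471517 - (1 + 336) = 471517 - 1*337 = 471517 - 337 = 471180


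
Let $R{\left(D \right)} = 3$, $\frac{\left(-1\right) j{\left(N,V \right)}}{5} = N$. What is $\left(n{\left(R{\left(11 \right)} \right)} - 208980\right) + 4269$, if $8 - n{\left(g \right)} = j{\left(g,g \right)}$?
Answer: $-204688$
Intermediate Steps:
$j{\left(N,V \right)} = - 5 N$
$n{\left(g \right)} = 8 + 5 g$ ($n{\left(g \right)} = 8 - - 5 g = 8 + 5 g$)
$\left(n{\left(R{\left(11 \right)} \right)} - 208980\right) + 4269 = \left(\left(8 + 5 \cdot 3\right) - 208980\right) + 4269 = \left(\left(8 + 15\right) - 208980\right) + 4269 = \left(23 - 208980\right) + 4269 = -208957 + 4269 = -204688$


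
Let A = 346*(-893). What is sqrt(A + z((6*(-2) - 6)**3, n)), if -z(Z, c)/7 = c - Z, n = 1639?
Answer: 5*I*sqrt(14451) ≈ 601.06*I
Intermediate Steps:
z(Z, c) = -7*c + 7*Z (z(Z, c) = -7*(c - Z) = -7*c + 7*Z)
A = -308978
sqrt(A + z((6*(-2) - 6)**3, n)) = sqrt(-308978 + (-7*1639 + 7*(6*(-2) - 6)**3)) = sqrt(-308978 + (-11473 + 7*(-12 - 6)**3)) = sqrt(-308978 + (-11473 + 7*(-18)**3)) = sqrt(-308978 + (-11473 + 7*(-5832))) = sqrt(-308978 + (-11473 - 40824)) = sqrt(-308978 - 52297) = sqrt(-361275) = 5*I*sqrt(14451)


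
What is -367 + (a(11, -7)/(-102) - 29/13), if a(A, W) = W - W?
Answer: -4800/13 ≈ -369.23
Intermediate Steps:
a(A, W) = 0
-367 + (a(11, -7)/(-102) - 29/13) = -367 + (0/(-102) - 29/13) = -367 + (0*(-1/102) - 29*1/13) = -367 + (0 - 29/13) = -367 - 29/13 = -4800/13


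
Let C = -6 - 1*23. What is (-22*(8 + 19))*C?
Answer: 17226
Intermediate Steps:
C = -29 (C = -6 - 23 = -29)
(-22*(8 + 19))*C = -22*(8 + 19)*(-29) = -22*27*(-29) = -594*(-29) = 17226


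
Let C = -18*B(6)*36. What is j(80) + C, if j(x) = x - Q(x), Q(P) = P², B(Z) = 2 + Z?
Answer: -11504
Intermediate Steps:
j(x) = x - x²
C = -5184 (C = -18*(2 + 6)*36 = -18*8*36 = -144*36 = -5184)
j(80) + C = 80*(1 - 1*80) - 5184 = 80*(1 - 80) - 5184 = 80*(-79) - 5184 = -6320 - 5184 = -11504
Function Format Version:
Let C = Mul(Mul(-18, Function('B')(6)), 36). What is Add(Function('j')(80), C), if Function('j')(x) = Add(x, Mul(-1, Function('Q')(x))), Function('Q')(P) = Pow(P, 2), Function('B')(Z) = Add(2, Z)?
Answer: -11504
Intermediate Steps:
Function('j')(x) = Add(x, Mul(-1, Pow(x, 2)))
C = -5184 (C = Mul(Mul(-18, Add(2, 6)), 36) = Mul(Mul(-18, 8), 36) = Mul(-144, 36) = -5184)
Add(Function('j')(80), C) = Add(Mul(80, Add(1, Mul(-1, 80))), -5184) = Add(Mul(80, Add(1, -80)), -5184) = Add(Mul(80, -79), -5184) = Add(-6320, -5184) = -11504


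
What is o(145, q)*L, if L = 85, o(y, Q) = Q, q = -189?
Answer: -16065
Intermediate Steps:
o(145, q)*L = -189*85 = -16065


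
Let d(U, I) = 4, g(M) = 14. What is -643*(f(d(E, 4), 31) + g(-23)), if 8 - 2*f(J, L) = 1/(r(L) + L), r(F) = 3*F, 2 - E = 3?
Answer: -2869709/248 ≈ -11571.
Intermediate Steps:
E = -1 (E = 2 - 1*3 = 2 - 3 = -1)
f(J, L) = 4 - 1/(8*L) (f(J, L) = 4 - 1/(2*(3*L + L)) = 4 - 1/(4*L)/2 = 4 - 1/(8*L))
-643*(f(d(E, 4), 31) + g(-23)) = -643*((4 - ⅛/31) + 14) = -643*((4 - ⅛*1/31) + 14) = -643*((4 - 1/248) + 14) = -643*(991/248 + 14) = -643*4463/248 = -2869709/248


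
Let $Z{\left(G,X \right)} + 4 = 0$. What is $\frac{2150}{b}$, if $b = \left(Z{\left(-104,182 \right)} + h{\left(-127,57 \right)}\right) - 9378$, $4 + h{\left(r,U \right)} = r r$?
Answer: $\frac{2150}{6743} \approx 0.31885$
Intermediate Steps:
$Z{\left(G,X \right)} = -4$ ($Z{\left(G,X \right)} = -4 + 0 = -4$)
$h{\left(r,U \right)} = -4 + r^{2}$ ($h{\left(r,U \right)} = -4 + r r = -4 + r^{2}$)
$b = 6743$ ($b = \left(-4 - \left(4 - \left(-127\right)^{2}\right)\right) - 9378 = \left(-4 + \left(-4 + 16129\right)\right) - 9378 = \left(-4 + 16125\right) - 9378 = 16121 - 9378 = 6743$)
$\frac{2150}{b} = \frac{2150}{6743}$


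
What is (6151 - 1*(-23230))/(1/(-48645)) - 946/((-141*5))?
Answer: -1007613314279/705 ≈ -1.4292e+9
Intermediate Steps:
(6151 - 1*(-23230))/(1/(-48645)) - 946/((-141*5)) = (6151 + 23230)/(-1/48645) - 946/(-705) = 29381*(-48645) - 946*(-1/705) = -1429238745 + 946/705 = -1007613314279/705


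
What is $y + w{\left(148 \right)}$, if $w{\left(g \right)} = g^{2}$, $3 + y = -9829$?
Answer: $12072$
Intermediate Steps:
$y = -9832$ ($y = -3 - 9829 = -9832$)
$y + w{\left(148 \right)} = -9832 + 148^{2} = -9832 + 21904 = 12072$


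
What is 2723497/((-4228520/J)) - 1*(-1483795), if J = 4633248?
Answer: -793047524357/528565 ≈ -1.5004e+6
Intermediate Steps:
2723497/((-4228520/J)) - 1*(-1483795) = 2723497/((-4228520/4633248)) - 1*(-1483795) = 2723497/((-4228520*1/4633248)) + 1483795 = 2723497/(-528565/579156) + 1483795 = 2723497*(-579156/528565) + 1483795 = -1577329628532/528565 + 1483795 = -793047524357/528565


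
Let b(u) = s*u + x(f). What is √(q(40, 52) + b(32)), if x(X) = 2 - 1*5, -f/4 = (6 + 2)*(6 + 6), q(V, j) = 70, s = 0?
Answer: √67 ≈ 8.1853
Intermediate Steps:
f = -384 (f = -4*(6 + 2)*(6 + 6) = -32*12 = -4*96 = -384)
x(X) = -3 (x(X) = 2 - 5 = -3)
b(u) = -3 (b(u) = 0*u - 3 = 0 - 3 = -3)
√(q(40, 52) + b(32)) = √(70 - 3) = √67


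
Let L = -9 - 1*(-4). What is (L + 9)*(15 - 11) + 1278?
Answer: 1294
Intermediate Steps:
L = -5 (L = -9 + 4 = -5)
(L + 9)*(15 - 11) + 1278 = (-5 + 9)*(15 - 11) + 1278 = 4*4 + 1278 = 16 + 1278 = 1294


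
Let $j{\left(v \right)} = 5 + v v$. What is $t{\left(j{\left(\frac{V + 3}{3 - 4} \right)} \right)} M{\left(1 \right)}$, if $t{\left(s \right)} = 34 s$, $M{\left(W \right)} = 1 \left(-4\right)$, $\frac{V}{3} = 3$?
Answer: $-20264$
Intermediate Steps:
$V = 9$ ($V = 3 \cdot 3 = 9$)
$M{\left(W \right)} = -4$
$j{\left(v \right)} = 5 + v^{2}$
$t{\left(j{\left(\frac{V + 3}{3 - 4} \right)} \right)} M{\left(1 \right)} = 34 \left(5 + \left(\frac{9 + 3}{3 - 4}\right)^{2}\right) \left(-4\right) = 34 \left(5 + \left(\frac{12}{-1}\right)^{2}\right) \left(-4\right) = 34 \left(5 + \left(12 \left(-1\right)\right)^{2}\right) \left(-4\right) = 34 \left(5 + \left(-12\right)^{2}\right) \left(-4\right) = 34 \left(5 + 144\right) \left(-4\right) = 34 \cdot 149 \left(-4\right) = 5066 \left(-4\right) = -20264$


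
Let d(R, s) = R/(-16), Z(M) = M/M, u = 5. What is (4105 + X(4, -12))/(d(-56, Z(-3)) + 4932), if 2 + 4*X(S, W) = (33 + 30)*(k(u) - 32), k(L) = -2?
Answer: 7138/9871 ≈ 0.72313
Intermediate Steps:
Z(M) = 1
X(S, W) = -536 (X(S, W) = -½ + ((33 + 30)*(-2 - 32))/4 = -½ + (63*(-34))/4 = -½ + (¼)*(-2142) = -½ - 1071/2 = -536)
d(R, s) = -R/16 (d(R, s) = R*(-1/16) = -R/16)
(4105 + X(4, -12))/(d(-56, Z(-3)) + 4932) = (4105 - 536)/(-1/16*(-56) + 4932) = 3569/(7/2 + 4932) = 3569/(9871/2) = 3569*(2/9871) = 7138/9871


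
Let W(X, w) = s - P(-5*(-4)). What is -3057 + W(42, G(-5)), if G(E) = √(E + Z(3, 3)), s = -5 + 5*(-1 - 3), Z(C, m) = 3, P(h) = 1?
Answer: -3083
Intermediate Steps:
s = -25 (s = -5 + 5*(-4) = -5 - 20 = -25)
G(E) = √(3 + E) (G(E) = √(E + 3) = √(3 + E))
W(X, w) = -26 (W(X, w) = -25 - 1*1 = -25 - 1 = -26)
-3057 + W(42, G(-5)) = -3057 - 26 = -3083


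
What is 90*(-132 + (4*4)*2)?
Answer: -9000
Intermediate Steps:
90*(-132 + (4*4)*2) = 90*(-132 + 16*2) = 90*(-132 + 32) = 90*(-100) = -9000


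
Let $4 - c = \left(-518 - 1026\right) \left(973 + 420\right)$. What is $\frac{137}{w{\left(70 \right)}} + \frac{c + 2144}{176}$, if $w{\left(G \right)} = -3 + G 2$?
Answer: $\frac{538279}{44} \approx 12234.0$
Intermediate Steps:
$c = 2150796$ ($c = 4 - \left(-518 - 1026\right) \left(973 + 420\right) = 4 - \left(-1544\right) 1393 = 4 - -2150792 = 4 + 2150792 = 2150796$)
$w{\left(G \right)} = -3 + 2 G$
$\frac{137}{w{\left(70 \right)}} + \frac{c + 2144}{176} = \frac{137}{-3 + 2 \cdot 70} + \frac{2150796 + 2144}{176} = \frac{137}{-3 + 140} + 2152940 \cdot \frac{1}{176} = \frac{137}{137} + \frac{538235}{44} = 137 \cdot \frac{1}{137} + \frac{538235}{44} = 1 + \frac{538235}{44} = \frac{538279}{44}$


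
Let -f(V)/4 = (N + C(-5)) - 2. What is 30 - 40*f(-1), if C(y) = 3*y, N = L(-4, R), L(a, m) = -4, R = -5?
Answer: -3330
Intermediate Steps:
N = -4
f(V) = 84 (f(V) = -4*((-4 + 3*(-5)) - 2) = -4*((-4 - 15) - 2) = -4*(-19 - 2) = -4*(-21) = 84)
30 - 40*f(-1) = 30 - 40*84 = 30 - 3360 = -3330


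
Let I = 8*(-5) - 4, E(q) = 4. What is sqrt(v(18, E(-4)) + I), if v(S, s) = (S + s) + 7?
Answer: I*sqrt(15) ≈ 3.873*I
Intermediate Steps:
v(S, s) = 7 + S + s
I = -44 (I = -40 - 4 = -44)
sqrt(v(18, E(-4)) + I) = sqrt((7 + 18 + 4) - 44) = sqrt(29 - 44) = sqrt(-15) = I*sqrt(15)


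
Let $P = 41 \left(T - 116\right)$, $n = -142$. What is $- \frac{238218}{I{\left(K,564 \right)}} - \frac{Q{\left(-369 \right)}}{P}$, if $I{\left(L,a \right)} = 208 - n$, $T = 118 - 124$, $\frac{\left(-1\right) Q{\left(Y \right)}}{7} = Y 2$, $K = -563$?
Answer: $- \frac{7254624}{10675} \approx -679.59$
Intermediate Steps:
$Q{\left(Y \right)} = - 14 Y$ ($Q{\left(Y \right)} = - 7 Y 2 = - 7 \cdot 2 Y = - 14 Y$)
$T = -6$
$P = -5002$ ($P = 41 \left(-6 - 116\right) = 41 \left(-122\right) = -5002$)
$I{\left(L,a \right)} = 350$ ($I{\left(L,a \right)} = 208 - -142 = 208 + 142 = 350$)
$- \frac{238218}{I{\left(K,564 \right)}} - \frac{Q{\left(-369 \right)}}{P} = - \frac{238218}{350} - \frac{\left(-14\right) \left(-369\right)}{-5002} = \left(-238218\right) \frac{1}{350} - 5166 \left(- \frac{1}{5002}\right) = - \frac{119109}{175} - - \frac{63}{61} = - \frac{119109}{175} + \frac{63}{61} = - \frac{7254624}{10675}$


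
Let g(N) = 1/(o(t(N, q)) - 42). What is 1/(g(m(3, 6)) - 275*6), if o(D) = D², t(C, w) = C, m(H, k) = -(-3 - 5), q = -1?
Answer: -22/36299 ≈ -0.00060608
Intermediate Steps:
m(H, k) = 8 (m(H, k) = -1*(-8) = 8)
g(N) = 1/(-42 + N²) (g(N) = 1/(N² - 42) = 1/(-42 + N²))
1/(g(m(3, 6)) - 275*6) = 1/(1/(-42 + 8²) - 275*6) = 1/(1/(-42 + 64) - 1650) = 1/(1/22 - 1650) = 1/(-36299/22) = -22/36299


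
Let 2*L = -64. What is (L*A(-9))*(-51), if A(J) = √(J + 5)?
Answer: 3264*I ≈ 3264.0*I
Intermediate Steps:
L = -32 (L = (½)*(-64) = -32)
A(J) = √(5 + J)
(L*A(-9))*(-51) = -32*√(5 - 9)*(-51) = -64*I*(-51) = 3264*I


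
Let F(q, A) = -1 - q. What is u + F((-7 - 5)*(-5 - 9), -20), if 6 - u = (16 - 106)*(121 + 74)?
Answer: 17387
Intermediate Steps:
u = 17556 (u = 6 - (16 - 106)*(121 + 74) = 6 - (-90)*195 = 6 - 1*(-17550) = 6 + 17550 = 17556)
u + F((-7 - 5)*(-5 - 9), -20) = 17556 + (-1 - (-7 - 5)*(-5 - 9)) = 17556 + (-1 - (-12)*(-14)) = 17556 + (-1 - 1*168) = 17556 + (-1 - 168) = 17556 - 169 = 17387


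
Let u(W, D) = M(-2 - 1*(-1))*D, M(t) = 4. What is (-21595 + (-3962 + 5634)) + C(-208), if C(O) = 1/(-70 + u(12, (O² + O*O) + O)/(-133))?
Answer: -7064496703/354590 ≈ -19923.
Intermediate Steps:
u(W, D) = 4*D
C(O) = 1/(-70 - 8*O²/133 - 4*O/133) (C(O) = 1/(-70 + (4*((O² + O*O) + O))/(-133)) = 1/(-70 + (4*((O² + O²) + O))*(-1/133)) = 1/(-70 + (4*(2*O² + O))*(-1/133)) = 1/(-70 + (4*(O + 2*O²))*(-1/133)) = 1/(-70 + (4*O + 8*O²)*(-1/133)) = 1/(-70 + (-8*O²/133 - 4*O/133)) = 1/(-70 - 8*O²/133 - 4*O/133))
(-21595 + (-3962 + 5634)) + C(-208) = (-21595 + (-3962 + 5634)) - 133/(9310 + 4*(-208)*(1 + 2*(-208))) = (-21595 + 1672) - 133/(9310 + 4*(-208)*(1 - 416)) = -19923 - 133/(9310 + 4*(-208)*(-415)) = -19923 - 133/(9310 + 345280) = -19923 - 133/354590 = -7064496703/354590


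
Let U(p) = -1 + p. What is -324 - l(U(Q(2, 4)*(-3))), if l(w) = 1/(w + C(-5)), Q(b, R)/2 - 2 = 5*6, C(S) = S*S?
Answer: -54431/168 ≈ -323.99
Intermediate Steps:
C(S) = S²
Q(b, R) = 64 (Q(b, R) = 4 + 2*(5*6) = 4 + 2*30 = 4 + 60 = 64)
l(w) = 1/(25 + w) (l(w) = 1/(w + (-5)²) = 1/(w + 25) = 1/(25 + w))
-324 - l(U(Q(2, 4)*(-3))) = -324 - 1/(25 + (-1 + 64*(-3))) = -324 - 1/(25 + (-1 - 192)) = -324 - 1/(25 - 193) = -324 - 1/(-168) = -324 - 1*(-1/168) = -324 + 1/168 = -54431/168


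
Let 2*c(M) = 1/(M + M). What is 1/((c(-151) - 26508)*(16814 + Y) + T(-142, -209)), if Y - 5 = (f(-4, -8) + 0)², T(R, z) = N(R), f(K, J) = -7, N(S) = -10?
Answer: -151/67517684271 ≈ -2.2365e-9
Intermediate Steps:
T(R, z) = -10
c(M) = 1/(4*M) (c(M) = 1/(2*(M + M)) = 1/(2*((2*M))) = (1/(2*M))/2 = 1/(4*M))
Y = 54 (Y = 5 + (-7 + 0)² = 5 + (-7)² = 5 + 49 = 54)
1/((c(-151) - 26508)*(16814 + Y) + T(-142, -209)) = 1/(((¼)/(-151) - 26508)*(16814 + 54) - 10) = 1/(((¼)*(-1/151) - 26508)*16868 - 10) = 1/((-1/604 - 26508)*16868 - 10) = 1/(-16010833/604*16868 - 10) = 1/(-67517682761/151 - 10) = 1/(-67517684271/151) = -151/67517684271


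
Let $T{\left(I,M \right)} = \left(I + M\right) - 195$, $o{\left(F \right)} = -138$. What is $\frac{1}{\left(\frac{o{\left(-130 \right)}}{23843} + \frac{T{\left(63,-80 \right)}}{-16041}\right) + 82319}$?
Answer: $\frac{382465563}{31484185521655} \approx 1.2148 \cdot 10^{-5}$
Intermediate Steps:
$T{\left(I,M \right)} = -195 + I + M$
$\frac{1}{\left(\frac{o{\left(-130 \right)}}{23843} + \frac{T{\left(63,-80 \right)}}{-16041}\right) + 82319} = \frac{1}{\left(- \frac{138}{23843} + \frac{-195 + 63 - 80}{-16041}\right) + 82319} = \frac{1}{\left(\left(-138\right) \frac{1}{23843} - - \frac{212}{16041}\right) + 82319} = \frac{1}{\left(- \frac{138}{23843} + \frac{212}{16041}\right) + 82319} = \frac{1}{\frac{2841058}{382465563} + 82319} = \frac{1}{\frac{31484185521655}{382465563}} = \frac{382465563}{31484185521655}$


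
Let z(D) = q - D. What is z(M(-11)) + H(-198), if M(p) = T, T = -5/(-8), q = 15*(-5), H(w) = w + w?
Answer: -3773/8 ≈ -471.63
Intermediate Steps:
H(w) = 2*w
q = -75
T = 5/8 (T = -5*(-⅛) = 5/8 ≈ 0.62500)
M(p) = 5/8
z(D) = -75 - D
z(M(-11)) + H(-198) = (-75 - 1*5/8) + 2*(-198) = (-75 - 5/8) - 396 = -605/8 - 396 = -3773/8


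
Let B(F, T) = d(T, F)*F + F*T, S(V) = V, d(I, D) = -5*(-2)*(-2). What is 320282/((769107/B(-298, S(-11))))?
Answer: 2958765116/769107 ≈ 3847.0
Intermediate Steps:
d(I, D) = -20 (d(I, D) = 10*(-2) = -20)
B(F, T) = -20*F + F*T
320282/((769107/B(-298, S(-11)))) = 320282/((769107/((-298*(-20 - 11))))) = 320282/((769107/((-298*(-31))))) = 320282/((769107/9238)) = 320282/((769107*(1/9238))) = 320282/(769107/9238) = 320282*(9238/769107) = 2958765116/769107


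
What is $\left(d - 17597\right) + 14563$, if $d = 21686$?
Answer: $18652$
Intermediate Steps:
$\left(d - 17597\right) + 14563 = \left(21686 - 17597\right) + 14563 = 4089 + 14563 = 18652$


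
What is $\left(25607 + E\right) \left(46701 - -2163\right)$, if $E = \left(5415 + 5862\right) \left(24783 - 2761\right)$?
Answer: $12136239341664$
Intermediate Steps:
$E = 248342094$ ($E = 11277 \cdot 22022 = 248342094$)
$\left(25607 + E\right) \left(46701 - -2163\right) = \left(25607 + 248342094\right) \left(46701 - -2163\right) = 248367701 \left(46701 + 2163\right) = 248367701 \cdot 48864 = 12136239341664$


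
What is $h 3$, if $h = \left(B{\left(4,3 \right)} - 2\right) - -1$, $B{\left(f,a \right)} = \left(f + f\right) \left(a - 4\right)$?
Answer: $-27$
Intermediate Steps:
$B{\left(f,a \right)} = 2 f \left(-4 + a\right)$
$h = -9$ ($h = \left(2 \cdot 4 \left(-4 + 3\right) - 2\right) - -1 = \left(2 \cdot 4 \left(-1\right) - 2\right) + 1 = \left(-8 - 2\right) + 1 = -10 + 1 = -9$)
$h 3 = \left(-9\right) 3 = -27$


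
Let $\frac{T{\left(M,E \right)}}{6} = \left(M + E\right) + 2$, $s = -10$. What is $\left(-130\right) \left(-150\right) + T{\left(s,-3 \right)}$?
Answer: $19434$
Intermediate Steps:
$T{\left(M,E \right)} = 12 + 6 E + 6 M$ ($T{\left(M,E \right)} = 6 \left(\left(M + E\right) + 2\right) = 6 \left(\left(E + M\right) + 2\right) = 6 \left(2 + E + M\right) = 12 + 6 E + 6 M$)
$\left(-130\right) \left(-150\right) + T{\left(s,-3 \right)} = \left(-130\right) \left(-150\right) + \left(12 + 6 \left(-3\right) + 6 \left(-10\right)\right) = 19500 - 66 = 19434$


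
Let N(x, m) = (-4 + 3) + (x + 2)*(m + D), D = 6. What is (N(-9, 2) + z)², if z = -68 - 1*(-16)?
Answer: 11881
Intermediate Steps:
N(x, m) = -1 + (2 + x)*(6 + m) (N(x, m) = (-4 + 3) + (x + 2)*(m + 6) = -1 + (2 + x)*(6 + m))
z = -52 (z = -68 + 16 = -52)
(N(-9, 2) + z)² = ((11 + 2*2 + 6*(-9) + 2*(-9)) - 52)² = ((11 + 4 - 54 - 18) - 52)² = (-57 - 52)² = (-109)² = 11881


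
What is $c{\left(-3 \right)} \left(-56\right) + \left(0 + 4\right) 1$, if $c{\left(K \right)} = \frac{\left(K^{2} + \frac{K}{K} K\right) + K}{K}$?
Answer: $60$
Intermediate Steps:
$c{\left(K \right)} = \frac{K^{2} + 2 K}{K}$ ($c{\left(K \right)} = \frac{\left(K^{2} + 1 K\right) + K}{K} = \frac{\left(K^{2} + K\right) + K}{K} = \frac{\left(K + K^{2}\right) + K}{K} = \frac{K^{2} + 2 K}{K}$)
$c{\left(-3 \right)} \left(-56\right) + \left(0 + 4\right) 1 = \left(2 - 3\right) \left(-56\right) + \left(0 + 4\right) 1 = \left(-1\right) \left(-56\right) + 4 \cdot 1 = 56 + 4 = 60$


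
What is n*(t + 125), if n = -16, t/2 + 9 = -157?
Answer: 3312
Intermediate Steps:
t = -332 (t = -18 + 2*(-157) = -18 - 314 = -332)
n*(t + 125) = -16*(-332 + 125) = -16*(-207) = 3312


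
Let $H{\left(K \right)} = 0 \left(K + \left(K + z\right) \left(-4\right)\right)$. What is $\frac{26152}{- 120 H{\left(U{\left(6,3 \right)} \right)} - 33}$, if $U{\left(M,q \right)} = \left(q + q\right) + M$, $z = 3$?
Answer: $- \frac{26152}{33} \approx -792.48$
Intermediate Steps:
$U{\left(M,q \right)} = M + 2 q$ ($U{\left(M,q \right)} = 2 q + M = M + 2 q$)
$H{\left(K \right)} = 0$ ($H{\left(K \right)} = 0 \left(K + \left(K + 3\right) \left(-4\right)\right) = 0 \left(K + \left(3 + K\right) \left(-4\right)\right) = 0 \left(K - \left(12 + 4 K\right)\right) = 0 \left(-12 - 3 K\right) = 0$)
$\frac{26152}{- 120 H{\left(U{\left(6,3 \right)} \right)} - 33} = \frac{26152}{\left(-120\right) 0 - 33} = \frac{26152}{0 - 33} = \frac{26152}{-33} = 26152 \left(- \frac{1}{33}\right) = - \frac{26152}{33}$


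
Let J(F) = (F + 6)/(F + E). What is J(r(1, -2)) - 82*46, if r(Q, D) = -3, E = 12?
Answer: -11315/3 ≈ -3771.7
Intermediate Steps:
J(F) = (6 + F)/(12 + F) (J(F) = (F + 6)/(F + 12) = (6 + F)/(12 + F))
J(r(1, -2)) - 82*46 = (6 - 3)/(12 - 3) - 82*46 = 3/9 - 3772 = (⅑)*3 - 3772 = ⅓ - 3772 = -11315/3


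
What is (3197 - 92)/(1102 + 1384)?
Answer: 3105/2486 ≈ 1.2490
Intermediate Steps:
(3197 - 92)/(1102 + 1384) = 3105/2486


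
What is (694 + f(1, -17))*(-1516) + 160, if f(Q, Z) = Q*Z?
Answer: -1026172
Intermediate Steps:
(694 + f(1, -17))*(-1516) + 160 = (694 + 1*(-17))*(-1516) + 160 = (694 - 17)*(-1516) + 160 = 677*(-1516) + 160 = -1026332 + 160 = -1026172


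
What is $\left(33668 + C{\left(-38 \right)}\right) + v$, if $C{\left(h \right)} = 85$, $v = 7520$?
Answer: $41273$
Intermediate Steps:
$\left(33668 + C{\left(-38 \right)}\right) + v = \left(33668 + 85\right) + 7520 = 33753 + 7520 = 41273$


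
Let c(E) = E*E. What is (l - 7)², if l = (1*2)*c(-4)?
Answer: 625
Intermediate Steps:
c(E) = E²
l = 32 (l = (1*2)*(-4)² = 2*16 = 32)
(l - 7)² = (32 - 7)² = 25² = 625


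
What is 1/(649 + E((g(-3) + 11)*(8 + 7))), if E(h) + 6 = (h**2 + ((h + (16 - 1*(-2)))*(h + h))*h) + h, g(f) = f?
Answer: 1/3989563 ≈ 2.5065e-7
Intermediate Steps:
E(h) = -6 + h + h**2 + 2*h**2*(18 + h) (E(h) = -6 + ((h**2 + ((h + (16 - 1*(-2)))*(h + h))*h) + h) = -6 + ((h**2 + ((h + (16 + 2))*(2*h))*h) + h) = -6 + ((h**2 + ((h + 18)*(2*h))*h) + h) = -6 + ((h**2 + ((18 + h)*(2*h))*h) + h) = -6 + ((h**2 + (2*h*(18 + h))*h) + h) = -6 + ((h**2 + 2*h**2*(18 + h)) + h) = -6 + (h + h**2 + 2*h**2*(18 + h)) = -6 + h + h**2 + 2*h**2*(18 + h))
1/(649 + E((g(-3) + 11)*(8 + 7))) = 1/(649 + (-6 + (-3 + 11)*(8 + 7) + 2*((-3 + 11)*(8 + 7))**3 + 37*((-3 + 11)*(8 + 7))**2)) = 1/(649 + (-6 + 8*15 + 2*(8*15)**3 + 37*(8*15)**2)) = 1/(649 + (-6 + 120 + 2*120**3 + 37*120**2)) = 1/(649 + (-6 + 120 + 2*1728000 + 37*14400)) = 1/(649 + (-6 + 120 + 3456000 + 532800)) = 1/(649 + 3988914) = 1/3989563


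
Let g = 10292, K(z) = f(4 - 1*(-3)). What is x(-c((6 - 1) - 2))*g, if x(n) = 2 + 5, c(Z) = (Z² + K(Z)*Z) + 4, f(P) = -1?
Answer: 72044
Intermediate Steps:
K(z) = -1
c(Z) = 4 + Z² - Z (c(Z) = (Z² - Z) + 4 = 4 + Z² - Z)
x(n) = 7
x(-c((6 - 1) - 2))*g = 7*10292 = 72044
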